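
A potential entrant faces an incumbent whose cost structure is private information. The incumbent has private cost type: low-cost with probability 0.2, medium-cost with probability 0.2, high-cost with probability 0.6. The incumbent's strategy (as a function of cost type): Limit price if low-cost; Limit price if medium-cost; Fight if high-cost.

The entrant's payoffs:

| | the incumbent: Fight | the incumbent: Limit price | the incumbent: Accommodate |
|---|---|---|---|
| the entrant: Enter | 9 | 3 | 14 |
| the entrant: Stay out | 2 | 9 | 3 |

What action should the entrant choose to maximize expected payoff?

E[Enter] = 0.2·(3) + 0.2·(3) + 0.6·(9) = 6.6
E[Stay out] = 0.2·(9) + 0.2·(9) + 0.6·(2) = 4.8
Best response: Enter (6.6 is the largest).

Enter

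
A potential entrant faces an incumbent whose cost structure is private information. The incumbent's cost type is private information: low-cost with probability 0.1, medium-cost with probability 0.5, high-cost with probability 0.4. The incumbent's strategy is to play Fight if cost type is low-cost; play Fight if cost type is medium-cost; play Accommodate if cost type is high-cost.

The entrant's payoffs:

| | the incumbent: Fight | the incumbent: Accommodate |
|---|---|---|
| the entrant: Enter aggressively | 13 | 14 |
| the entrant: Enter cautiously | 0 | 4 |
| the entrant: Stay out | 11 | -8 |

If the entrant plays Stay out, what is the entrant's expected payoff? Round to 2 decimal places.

Take the expectation over the incumbent's cost type, weighting each type's action by its prior probability.
E[Stay out] = 0.1·11 + 0.5·11 + 0.4·(-8) = 1.1 + 5.5 + (-3.2) = 3.4

3.40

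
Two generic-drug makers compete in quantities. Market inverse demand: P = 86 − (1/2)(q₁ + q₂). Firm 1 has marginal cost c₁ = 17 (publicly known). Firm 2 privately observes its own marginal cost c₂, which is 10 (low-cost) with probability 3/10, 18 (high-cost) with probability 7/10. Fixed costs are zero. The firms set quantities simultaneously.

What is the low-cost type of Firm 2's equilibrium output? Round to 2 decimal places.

Firm 2 with cost c maximizes (86 − (1/2)(q₁+q₂) − c)·q₂, giving q₂(c) = (86 − c − (1/2)q₁).
E[c₂] = 3/10·10 + 7/10·18 = 15.6
Firm 1's FOC against E[q₂] yields q₁ = (86 − 2·17 + E[c₂])/(3/2) = (86 − 34 + 15.6)/(3/2) = 45.0667.
q₂(low-cost) = (86 − 10 − (1/2)·45.0667) = 53.4667.

53.47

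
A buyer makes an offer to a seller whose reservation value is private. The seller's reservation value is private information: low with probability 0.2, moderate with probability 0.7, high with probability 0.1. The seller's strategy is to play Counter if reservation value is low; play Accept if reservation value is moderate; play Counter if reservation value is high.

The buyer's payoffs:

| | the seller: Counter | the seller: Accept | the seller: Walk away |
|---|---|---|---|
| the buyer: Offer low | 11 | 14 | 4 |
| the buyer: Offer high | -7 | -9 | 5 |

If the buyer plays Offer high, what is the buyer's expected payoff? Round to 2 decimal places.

Take the expectation over the seller's reservation value, weighting each type's action by its prior probability.
E[Offer high] = 0.2·(-7) + 0.7·(-9) + 0.1·(-7) = (-1.4) + (-6.3) + (-0.7) = -8.4

-8.40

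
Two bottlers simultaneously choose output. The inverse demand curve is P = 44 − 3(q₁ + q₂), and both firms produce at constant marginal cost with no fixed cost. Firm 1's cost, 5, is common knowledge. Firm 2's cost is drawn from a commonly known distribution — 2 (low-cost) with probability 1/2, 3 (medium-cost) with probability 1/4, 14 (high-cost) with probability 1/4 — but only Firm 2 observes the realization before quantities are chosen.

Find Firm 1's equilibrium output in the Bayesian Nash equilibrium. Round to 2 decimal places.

4.36

Firm 2 with cost c maximizes (44 − 3(q₁+q₂) − c)·q₂, giving q₂(c) = (44 − c − 3q₁)/6.
E[c₂] = 1/2·2 + 1/4·3 + 1/4·14 = 5.25
Firm 1's FOC against E[q₂] yields q₁ = (44 − 2·5 + E[c₂])/9 = (44 − 10 + 5.25)/9 = 4.36111.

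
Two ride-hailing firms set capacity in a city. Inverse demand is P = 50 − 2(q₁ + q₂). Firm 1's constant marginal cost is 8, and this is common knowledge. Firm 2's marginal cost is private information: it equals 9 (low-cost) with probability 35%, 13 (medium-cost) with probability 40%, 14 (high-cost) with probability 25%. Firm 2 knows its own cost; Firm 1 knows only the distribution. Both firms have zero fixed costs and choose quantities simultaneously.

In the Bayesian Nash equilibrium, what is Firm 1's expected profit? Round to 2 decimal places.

116.79

Firm 2 with cost c maximizes (50 − 2(q₁+q₂) − c)·q₂, giving q₂(c) = (50 − c − 2q₁)/4.
E[c₂] = 0.35·9 + 0.4·13 + 0.25·14 = 11.85
Firm 1's FOC against E[q₂] yields q₁ = (50 − 2·8 + E[c₂])/6 = (50 − 16 + 11.85)/6 = 7.64167.
E[P] = 50 − 2·(q₁ + E[q₂]) = 23.2833; Firm 1's expected profit = (E[P] − 8)·q₁ = (23.2833 − 8)·7.64167 = 116.79.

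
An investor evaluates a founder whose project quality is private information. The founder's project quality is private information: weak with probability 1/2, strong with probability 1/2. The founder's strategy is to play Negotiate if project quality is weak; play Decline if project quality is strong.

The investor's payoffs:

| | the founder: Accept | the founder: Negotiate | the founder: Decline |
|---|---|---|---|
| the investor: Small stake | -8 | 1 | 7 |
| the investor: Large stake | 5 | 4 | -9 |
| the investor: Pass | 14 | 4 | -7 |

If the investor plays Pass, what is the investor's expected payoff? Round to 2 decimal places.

-1.50

E[Pass] = 1/2·4 + 1/2·(-7) = 2 + (-7/2) = -3/2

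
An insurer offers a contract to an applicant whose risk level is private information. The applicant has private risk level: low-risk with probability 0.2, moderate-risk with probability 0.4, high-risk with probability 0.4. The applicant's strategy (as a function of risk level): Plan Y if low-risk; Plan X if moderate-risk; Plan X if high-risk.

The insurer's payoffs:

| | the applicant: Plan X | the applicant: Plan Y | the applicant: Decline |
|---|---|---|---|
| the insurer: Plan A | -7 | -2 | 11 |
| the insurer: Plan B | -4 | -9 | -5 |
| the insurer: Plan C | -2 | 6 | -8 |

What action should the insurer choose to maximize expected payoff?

Plan C

E[Plan A] = 0.2·(-2) + 0.4·(-7) + 0.4·(-7) = -6
E[Plan B] = 0.2·(-9) + 0.4·(-4) + 0.4·(-4) = -5
E[Plan C] = 0.2·(6) + 0.4·(-2) + 0.4·(-2) = -0.4
Best response: Plan C (-0.4 is the largest).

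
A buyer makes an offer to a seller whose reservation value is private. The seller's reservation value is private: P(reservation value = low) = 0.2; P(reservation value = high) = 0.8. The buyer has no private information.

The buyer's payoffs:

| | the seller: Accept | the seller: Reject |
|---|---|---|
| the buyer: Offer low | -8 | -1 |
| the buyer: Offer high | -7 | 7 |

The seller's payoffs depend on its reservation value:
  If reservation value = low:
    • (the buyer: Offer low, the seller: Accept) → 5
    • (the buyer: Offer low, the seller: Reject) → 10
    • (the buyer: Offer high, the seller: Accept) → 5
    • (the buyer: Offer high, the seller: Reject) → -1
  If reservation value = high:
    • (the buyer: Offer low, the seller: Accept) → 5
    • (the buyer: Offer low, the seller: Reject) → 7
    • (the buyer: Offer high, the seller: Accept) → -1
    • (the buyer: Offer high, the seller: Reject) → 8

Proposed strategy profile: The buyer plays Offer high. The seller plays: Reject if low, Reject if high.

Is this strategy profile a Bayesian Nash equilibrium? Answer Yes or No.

The buyer plays Offer high: E[Offer high] = 0.2·(7) + 0.8·(7) = 7; E[Offer low] = -1. Best-responding. ✓
The seller (reservation value low), facing Offer high: Accept gives 5, Reject gives -1. Proposed Reject is not best — profitable deviation exists. ✗
The seller (reservation value high), facing Offer high: Accept gives -1, Reject gives 8. Proposed Reject is best. ✓

No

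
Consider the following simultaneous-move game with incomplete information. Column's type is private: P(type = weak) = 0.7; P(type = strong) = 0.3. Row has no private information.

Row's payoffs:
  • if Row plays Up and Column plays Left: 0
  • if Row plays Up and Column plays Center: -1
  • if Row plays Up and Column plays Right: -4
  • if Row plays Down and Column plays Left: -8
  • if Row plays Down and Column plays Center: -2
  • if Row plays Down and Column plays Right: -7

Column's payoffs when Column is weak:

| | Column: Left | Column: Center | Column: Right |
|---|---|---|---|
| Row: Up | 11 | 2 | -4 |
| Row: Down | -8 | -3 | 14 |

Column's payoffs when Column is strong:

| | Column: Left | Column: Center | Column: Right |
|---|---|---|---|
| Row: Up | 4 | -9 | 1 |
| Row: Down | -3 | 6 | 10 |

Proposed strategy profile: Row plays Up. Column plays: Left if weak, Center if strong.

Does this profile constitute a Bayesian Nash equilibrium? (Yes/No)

Row plays Up: E[Up] = 0.7·(0) + 0.3·(-1) = -0.3; E[Down] = -6.2. Best-responding. ✓
Column (type weak), facing Up: Left gives 11, Center gives 2, Right gives -4. Proposed Left is best. ✓
Column (type strong), facing Up: Left gives 4, Center gives -9, Right gives 1. Proposed Center is not best — profitable deviation exists. ✗

No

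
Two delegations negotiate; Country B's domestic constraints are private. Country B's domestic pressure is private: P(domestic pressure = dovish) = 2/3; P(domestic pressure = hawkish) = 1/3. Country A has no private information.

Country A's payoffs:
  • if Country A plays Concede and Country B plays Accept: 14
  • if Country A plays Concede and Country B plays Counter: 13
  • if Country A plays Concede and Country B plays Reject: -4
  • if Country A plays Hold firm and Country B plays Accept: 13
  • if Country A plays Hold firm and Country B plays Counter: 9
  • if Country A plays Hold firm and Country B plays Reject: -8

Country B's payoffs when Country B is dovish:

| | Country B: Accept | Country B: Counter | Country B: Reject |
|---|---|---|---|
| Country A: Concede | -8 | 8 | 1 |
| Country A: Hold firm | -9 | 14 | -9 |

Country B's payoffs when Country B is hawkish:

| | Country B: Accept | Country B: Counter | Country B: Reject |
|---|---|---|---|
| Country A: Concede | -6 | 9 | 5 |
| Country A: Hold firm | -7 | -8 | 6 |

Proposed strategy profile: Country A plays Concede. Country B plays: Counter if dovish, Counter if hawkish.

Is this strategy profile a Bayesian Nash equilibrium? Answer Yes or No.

Yes

A profile is a BNE iff every type of every player is best-responding given beliefs about the other side.
Country A plays Concede: E[Concede] = 2/3·(13) + 1/3·(13) = 13; E[Hold firm] = 9. Best-responding. ✓
Country B (domestic pressure dovish), facing Concede: Accept gives -8, Counter gives 8, Reject gives 1. Proposed Counter is best. ✓
Country B (domestic pressure hawkish), facing Concede: Accept gives -6, Counter gives 9, Reject gives 5. Proposed Counter is best. ✓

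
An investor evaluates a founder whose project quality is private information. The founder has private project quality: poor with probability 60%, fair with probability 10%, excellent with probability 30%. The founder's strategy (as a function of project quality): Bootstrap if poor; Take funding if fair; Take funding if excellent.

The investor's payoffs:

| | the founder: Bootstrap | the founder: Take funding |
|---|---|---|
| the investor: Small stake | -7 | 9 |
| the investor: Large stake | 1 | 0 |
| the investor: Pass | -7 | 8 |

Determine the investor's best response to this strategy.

E[Small stake] = 0.6·(-7) + 0.1·(9) + 0.3·(9) = -0.6
E[Large stake] = 0.6·(1) + 0.1·(0) + 0.3·(0) = 0.6
E[Pass] = 0.6·(-7) + 0.1·(8) + 0.3·(8) = -1
Best response: Large stake (0.6 is the largest).

Large stake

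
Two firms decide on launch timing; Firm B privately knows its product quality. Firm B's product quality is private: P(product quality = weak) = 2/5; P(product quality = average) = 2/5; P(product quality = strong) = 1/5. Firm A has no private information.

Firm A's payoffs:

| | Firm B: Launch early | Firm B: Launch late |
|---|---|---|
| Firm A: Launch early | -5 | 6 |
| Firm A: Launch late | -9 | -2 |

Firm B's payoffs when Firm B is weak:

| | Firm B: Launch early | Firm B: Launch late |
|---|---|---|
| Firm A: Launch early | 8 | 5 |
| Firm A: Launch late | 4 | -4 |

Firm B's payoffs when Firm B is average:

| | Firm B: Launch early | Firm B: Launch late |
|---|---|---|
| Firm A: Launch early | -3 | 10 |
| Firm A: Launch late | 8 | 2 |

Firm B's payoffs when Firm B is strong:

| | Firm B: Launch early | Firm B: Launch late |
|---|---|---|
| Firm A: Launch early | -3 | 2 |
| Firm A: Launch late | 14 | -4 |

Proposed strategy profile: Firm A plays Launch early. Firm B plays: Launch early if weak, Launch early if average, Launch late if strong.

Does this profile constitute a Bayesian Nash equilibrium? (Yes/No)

No

Firm A plays Launch early: E[Launch early] = 2/5·(-5) + 2/5·(-5) + 1/5·(6) = -14/5; E[Launch late] = -38/5. Best-responding. ✓
Firm B (product quality weak), facing Launch early: Launch early gives 8, Launch late gives 5. Proposed Launch early is best. ✓
Firm B (product quality average), facing Launch early: Launch early gives -3, Launch late gives 10. Proposed Launch early is not best — profitable deviation exists. ✗
Firm B (product quality strong), facing Launch early: Launch early gives -3, Launch late gives 2. Proposed Launch late is best. ✓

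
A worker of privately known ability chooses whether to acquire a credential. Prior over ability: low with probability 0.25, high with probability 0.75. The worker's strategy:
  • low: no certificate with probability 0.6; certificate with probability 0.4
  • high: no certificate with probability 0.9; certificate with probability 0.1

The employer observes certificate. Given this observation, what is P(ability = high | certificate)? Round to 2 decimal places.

Apply Bayes' rule using the sender's strategy as the likelihood.
P(certificate) = 0.25·0.4 + 0.75·0.1 = 0.175
P(high | certificate) = (0.75·0.1) / 0.175 = 0.075 / 0.175 = 0.428571

0.43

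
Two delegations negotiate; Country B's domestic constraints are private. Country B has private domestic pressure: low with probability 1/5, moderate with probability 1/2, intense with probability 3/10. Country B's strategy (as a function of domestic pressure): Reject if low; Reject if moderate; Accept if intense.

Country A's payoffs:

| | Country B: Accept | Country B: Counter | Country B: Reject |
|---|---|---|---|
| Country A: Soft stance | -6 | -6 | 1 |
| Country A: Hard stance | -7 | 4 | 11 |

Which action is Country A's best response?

E[Soft stance] = 1/5·(1) + 1/2·(1) + 3/10·(-6) = -11/10
E[Hard stance] = 1/5·(11) + 1/2·(11) + 3/10·(-7) = 28/5
Best response: Hard stance (28/5 is the largest).

Hard stance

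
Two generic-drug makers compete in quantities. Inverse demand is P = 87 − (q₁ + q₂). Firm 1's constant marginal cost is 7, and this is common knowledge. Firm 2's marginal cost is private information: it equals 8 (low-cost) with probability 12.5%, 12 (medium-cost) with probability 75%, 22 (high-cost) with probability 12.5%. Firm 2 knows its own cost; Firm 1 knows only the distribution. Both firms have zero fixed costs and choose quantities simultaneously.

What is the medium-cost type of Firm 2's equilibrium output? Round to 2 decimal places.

Firm 2 with cost c maximizes (87 − (q₁+q₂) − c)·q₂, giving q₂(c) = (87 − c − q₁)/2.
E[c₂] = 0.125·8 + 0.75·12 + 0.125·22 = 12.75
Firm 1's FOC against E[q₂] yields q₁ = (87 − 2·7 + E[c₂])/3 = (87 − 14 + 12.75)/3 = 28.5833.
q₂(medium-cost) = (87 − 12 − 28.5833)/2 = 23.2083.

23.21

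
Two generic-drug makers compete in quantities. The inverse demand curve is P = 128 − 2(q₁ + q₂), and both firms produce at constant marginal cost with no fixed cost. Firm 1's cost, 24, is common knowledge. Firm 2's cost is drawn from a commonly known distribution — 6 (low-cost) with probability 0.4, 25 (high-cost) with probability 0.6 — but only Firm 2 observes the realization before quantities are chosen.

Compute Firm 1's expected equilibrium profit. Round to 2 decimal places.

527.04

Firm 2 with cost c maximizes (128 − 2(q₁+q₂) − c)·q₂, giving q₂(c) = (128 − c − 2q₁)/4.
E[c₂] = 0.4·6 + 0.6·25 = 17.4
Firm 1's FOC against E[q₂] yields q₁ = (128 − 2·24 + E[c₂])/6 = (128 − 48 + 17.4)/6 = 16.2333.
E[P] = 128 − 2·(q₁ + E[q₂]) = 56.4667; Firm 1's expected profit = (E[P] − 24)·q₁ = (56.4667 − 24)·16.2333 = 527.042.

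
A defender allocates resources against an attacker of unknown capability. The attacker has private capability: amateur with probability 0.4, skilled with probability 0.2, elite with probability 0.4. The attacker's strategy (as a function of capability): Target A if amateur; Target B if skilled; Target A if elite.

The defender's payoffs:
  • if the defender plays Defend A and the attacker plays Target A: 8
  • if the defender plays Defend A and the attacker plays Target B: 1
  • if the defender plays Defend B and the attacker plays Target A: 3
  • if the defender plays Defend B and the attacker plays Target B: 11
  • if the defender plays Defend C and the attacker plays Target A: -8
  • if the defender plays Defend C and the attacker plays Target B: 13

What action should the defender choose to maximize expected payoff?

Defend A

E[Defend A] = 0.4·(8) + 0.2·(1) + 0.4·(8) = 6.6
E[Defend B] = 0.4·(3) + 0.2·(11) + 0.4·(3) = 4.6
E[Defend C] = 0.4·(-8) + 0.2·(13) + 0.4·(-8) = -3.8
Best response: Defend A (6.6 is the largest).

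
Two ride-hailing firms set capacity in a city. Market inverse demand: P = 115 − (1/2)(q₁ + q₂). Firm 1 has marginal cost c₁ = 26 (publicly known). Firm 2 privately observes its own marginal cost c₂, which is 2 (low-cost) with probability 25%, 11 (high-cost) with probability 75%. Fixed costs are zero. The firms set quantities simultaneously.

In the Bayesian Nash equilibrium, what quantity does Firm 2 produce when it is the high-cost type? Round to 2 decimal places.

Firm 2 with cost c maximizes (115 − (1/2)(q₁+q₂) − c)·q₂, giving q₂(c) = (115 − c − (1/2)q₁).
E[c₂] = 0.25·2 + 0.75·11 = 8.75
Firm 1's FOC against E[q₂] yields q₁ = (115 − 2·26 + E[c₂])/(3/2) = (115 − 52 + 8.75)/(3/2) = 47.8333.
q₂(high-cost) = (115 − 11 − (1/2)·47.8333) = 80.0833.

80.08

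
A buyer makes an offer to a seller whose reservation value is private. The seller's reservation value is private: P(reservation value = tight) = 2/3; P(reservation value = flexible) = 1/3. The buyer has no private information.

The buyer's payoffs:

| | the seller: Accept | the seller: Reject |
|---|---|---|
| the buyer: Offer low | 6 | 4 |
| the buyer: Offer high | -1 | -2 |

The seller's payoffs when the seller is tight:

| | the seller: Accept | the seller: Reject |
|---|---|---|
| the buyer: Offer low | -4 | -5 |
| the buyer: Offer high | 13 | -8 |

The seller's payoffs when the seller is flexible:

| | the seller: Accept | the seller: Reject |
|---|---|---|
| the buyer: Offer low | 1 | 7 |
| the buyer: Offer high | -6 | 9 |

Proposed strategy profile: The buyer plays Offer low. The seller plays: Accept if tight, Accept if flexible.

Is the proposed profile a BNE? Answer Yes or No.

The buyer plays Offer low: E[Offer low] = 2/3·(6) + 1/3·(6) = 6; E[Offer high] = -1. Best-responding. ✓
The seller (reservation value tight), facing Offer low: Accept gives -4, Reject gives -5. Proposed Accept is best. ✓
The seller (reservation value flexible), facing Offer low: Accept gives 1, Reject gives 7. Proposed Accept is not best — profitable deviation exists. ✗

No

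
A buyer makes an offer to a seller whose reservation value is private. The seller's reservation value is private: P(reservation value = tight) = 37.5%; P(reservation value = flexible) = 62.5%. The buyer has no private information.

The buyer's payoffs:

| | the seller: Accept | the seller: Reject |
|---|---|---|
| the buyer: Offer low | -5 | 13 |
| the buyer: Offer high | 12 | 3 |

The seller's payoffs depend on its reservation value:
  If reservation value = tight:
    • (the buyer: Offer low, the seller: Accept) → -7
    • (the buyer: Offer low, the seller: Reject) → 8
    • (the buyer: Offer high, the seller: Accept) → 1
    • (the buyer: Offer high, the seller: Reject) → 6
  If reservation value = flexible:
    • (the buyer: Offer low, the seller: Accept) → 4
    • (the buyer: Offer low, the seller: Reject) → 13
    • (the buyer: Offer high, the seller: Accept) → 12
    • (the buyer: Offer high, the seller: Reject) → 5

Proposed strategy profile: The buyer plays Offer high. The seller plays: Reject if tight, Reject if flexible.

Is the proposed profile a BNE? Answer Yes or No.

The buyer plays Offer high: E[Offer high] = 0.375·(3) + 0.625·(3) = 3; E[Offer low] = 13. Not best-responding. ✗
The seller (reservation value tight), facing Offer high: Accept gives 1, Reject gives 6. Proposed Reject is best. ✓
The seller (reservation value flexible), facing Offer high: Accept gives 12, Reject gives 5. Proposed Reject is not best — profitable deviation exists. ✗

No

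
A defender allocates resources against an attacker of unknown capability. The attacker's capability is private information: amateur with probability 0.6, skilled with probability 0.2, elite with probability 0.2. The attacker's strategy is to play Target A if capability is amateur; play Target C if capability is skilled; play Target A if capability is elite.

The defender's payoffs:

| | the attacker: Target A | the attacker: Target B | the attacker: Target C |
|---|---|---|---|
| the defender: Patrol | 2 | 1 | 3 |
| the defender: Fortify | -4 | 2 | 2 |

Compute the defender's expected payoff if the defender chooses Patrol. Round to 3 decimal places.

E[Patrol] = 0.6·2 + 0.2·3 + 0.2·2 = 1.2 + 0.6 + 0.4 = 2.2

2.200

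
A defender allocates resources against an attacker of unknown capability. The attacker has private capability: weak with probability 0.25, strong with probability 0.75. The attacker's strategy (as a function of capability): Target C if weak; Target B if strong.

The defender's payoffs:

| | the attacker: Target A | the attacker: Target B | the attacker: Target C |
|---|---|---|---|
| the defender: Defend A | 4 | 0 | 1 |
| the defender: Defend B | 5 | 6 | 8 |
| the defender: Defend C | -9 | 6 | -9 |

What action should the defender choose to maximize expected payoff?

E[Defend A] = 0.25·(1) + 0.75·(0) = 0.25
E[Defend B] = 0.25·(8) + 0.75·(6) = 6.5
E[Defend C] = 0.25·(-9) + 0.75·(6) = 2.25
Best response: Defend B (6.5 is the largest).

Defend B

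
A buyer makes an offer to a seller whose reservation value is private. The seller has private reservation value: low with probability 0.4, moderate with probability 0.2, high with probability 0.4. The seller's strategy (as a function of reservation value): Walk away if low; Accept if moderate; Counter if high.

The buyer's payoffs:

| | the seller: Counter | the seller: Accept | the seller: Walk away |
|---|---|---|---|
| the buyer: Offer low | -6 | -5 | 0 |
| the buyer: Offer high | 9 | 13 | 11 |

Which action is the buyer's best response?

Offer high

Compute the buyer's expected payoff for each action, taking the expectation over the seller's type.
E[Offer low] = 0.4·(0) + 0.2·(-5) + 0.4·(-6) = -3.4
E[Offer high] = 0.4·(11) + 0.2·(13) + 0.4·(9) = 10.6
Best response: Offer high (10.6 is the largest).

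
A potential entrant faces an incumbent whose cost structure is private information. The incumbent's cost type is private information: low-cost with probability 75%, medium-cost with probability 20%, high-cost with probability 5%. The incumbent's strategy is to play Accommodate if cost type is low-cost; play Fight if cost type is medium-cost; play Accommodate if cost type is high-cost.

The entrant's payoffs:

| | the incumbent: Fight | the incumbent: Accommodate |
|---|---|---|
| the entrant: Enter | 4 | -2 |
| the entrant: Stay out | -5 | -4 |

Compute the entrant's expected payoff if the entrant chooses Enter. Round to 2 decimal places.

E[Enter] = 0.75·(-2) + 0.2·4 + 0.05·(-2) = (-1.5) + 0.8 + (-0.1) = -0.8

-0.80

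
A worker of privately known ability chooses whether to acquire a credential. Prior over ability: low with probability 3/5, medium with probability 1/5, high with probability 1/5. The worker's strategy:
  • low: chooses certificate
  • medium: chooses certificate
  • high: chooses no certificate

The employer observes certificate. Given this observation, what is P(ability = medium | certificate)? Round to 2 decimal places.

0.25

P(certificate) = (3/5)·1 + (1/5)·1 + (1/5)·0 = 4/5
P(medium | certificate) = ((1/5)·1) / (4/5) = (1/5) / (4/5) = 1/4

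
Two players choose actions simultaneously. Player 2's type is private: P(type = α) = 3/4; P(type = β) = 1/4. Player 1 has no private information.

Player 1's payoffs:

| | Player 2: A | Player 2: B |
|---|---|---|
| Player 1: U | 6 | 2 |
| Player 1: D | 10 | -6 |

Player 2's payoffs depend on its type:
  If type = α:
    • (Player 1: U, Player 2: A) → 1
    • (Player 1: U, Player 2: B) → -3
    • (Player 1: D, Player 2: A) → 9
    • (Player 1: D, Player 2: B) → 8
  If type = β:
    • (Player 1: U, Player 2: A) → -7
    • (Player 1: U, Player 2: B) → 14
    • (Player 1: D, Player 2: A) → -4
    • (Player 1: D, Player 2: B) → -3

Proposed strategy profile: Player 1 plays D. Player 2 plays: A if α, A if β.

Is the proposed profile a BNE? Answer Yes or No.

No

A profile is a BNE iff every type of every player is best-responding given beliefs about the other side.
Player 1 plays D: E[D] = 3/4·(10) + 1/4·(10) = 10; E[U] = 6. Best-responding. ✓
Player 2 (type α), facing D: A gives 9, B gives 8. Proposed A is best. ✓
Player 2 (type β), facing D: A gives -4, B gives -3. Proposed A is not best — profitable deviation exists. ✗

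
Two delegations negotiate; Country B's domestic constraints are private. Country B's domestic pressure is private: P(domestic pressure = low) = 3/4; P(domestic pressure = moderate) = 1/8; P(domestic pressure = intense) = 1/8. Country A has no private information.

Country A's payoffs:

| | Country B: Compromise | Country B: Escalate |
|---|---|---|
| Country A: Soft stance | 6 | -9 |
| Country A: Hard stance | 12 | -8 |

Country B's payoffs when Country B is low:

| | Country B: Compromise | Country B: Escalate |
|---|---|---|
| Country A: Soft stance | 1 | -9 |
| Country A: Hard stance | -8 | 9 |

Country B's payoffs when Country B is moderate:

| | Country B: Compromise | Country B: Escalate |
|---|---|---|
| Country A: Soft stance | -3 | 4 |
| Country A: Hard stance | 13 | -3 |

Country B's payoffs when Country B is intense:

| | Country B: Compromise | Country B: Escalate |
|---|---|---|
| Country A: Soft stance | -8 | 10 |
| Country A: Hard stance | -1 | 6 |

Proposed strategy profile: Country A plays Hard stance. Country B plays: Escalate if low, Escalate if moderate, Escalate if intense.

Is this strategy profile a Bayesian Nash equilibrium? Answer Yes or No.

No

Country A plays Hard stance: E[Hard stance] = 3/4·(-8) + 1/8·(-8) + 1/8·(-8) = -8; E[Soft stance] = -9. Best-responding. ✓
Country B (domestic pressure low), facing Hard stance: Compromise gives -8, Escalate gives 9. Proposed Escalate is best. ✓
Country B (domestic pressure moderate), facing Hard stance: Compromise gives 13, Escalate gives -3. Proposed Escalate is not best — profitable deviation exists. ✗
Country B (domestic pressure intense), facing Hard stance: Compromise gives -1, Escalate gives 6. Proposed Escalate is best. ✓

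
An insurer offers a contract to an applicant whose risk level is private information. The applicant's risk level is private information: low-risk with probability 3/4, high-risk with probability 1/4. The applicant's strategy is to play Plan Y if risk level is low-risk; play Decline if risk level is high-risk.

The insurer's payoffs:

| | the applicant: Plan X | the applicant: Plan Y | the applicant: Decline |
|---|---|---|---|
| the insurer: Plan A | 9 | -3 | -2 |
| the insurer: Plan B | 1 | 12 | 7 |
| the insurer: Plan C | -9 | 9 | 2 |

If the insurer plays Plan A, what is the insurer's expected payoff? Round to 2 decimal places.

Take the expectation over the applicant's risk level, weighting each type's action by its prior probability.
E[Plan A] = 3/4·(-3) + 1/4·(-2) = (-9/4) + (-1/2) = -11/4

-2.75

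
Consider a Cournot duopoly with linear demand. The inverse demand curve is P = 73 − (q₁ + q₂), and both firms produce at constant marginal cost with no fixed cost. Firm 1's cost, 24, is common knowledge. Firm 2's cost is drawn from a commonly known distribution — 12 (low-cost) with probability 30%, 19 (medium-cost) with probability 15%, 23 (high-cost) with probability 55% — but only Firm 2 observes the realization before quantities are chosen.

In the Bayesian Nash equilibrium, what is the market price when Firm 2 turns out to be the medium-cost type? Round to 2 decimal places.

Type-c best response for Firm 2: q₂(c) = (73 − c)/2 − q₁/2.
Firm 1 maximizes expected profit; its first-order condition is 73 − 2q₁ − E[q₂] − 24 = 0.
Substituting E[q₂] and solving: E[c₂] = 19.1, so q₁ = (73 − 2·24 + 19.1)/3 = 14.7.
q₂(medium-cost) = 19.65, so P = 73 − (14.7 + 19.65) = 38.65.

38.65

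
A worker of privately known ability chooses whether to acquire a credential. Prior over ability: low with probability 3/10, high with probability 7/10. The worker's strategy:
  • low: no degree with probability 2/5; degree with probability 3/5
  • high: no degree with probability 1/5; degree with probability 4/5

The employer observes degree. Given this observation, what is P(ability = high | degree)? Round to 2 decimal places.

P(degree) = (3/10)·(3/5) + (7/10)·(4/5) = 37/50
P(high | degree) = ((7/10)·(4/5)) / (37/50) = (14/25) / (37/50) = 28/37

0.76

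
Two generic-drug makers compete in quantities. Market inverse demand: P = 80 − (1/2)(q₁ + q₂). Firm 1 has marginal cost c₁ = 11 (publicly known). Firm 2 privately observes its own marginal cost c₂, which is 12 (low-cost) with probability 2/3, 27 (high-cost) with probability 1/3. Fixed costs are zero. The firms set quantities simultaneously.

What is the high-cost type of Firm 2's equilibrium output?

Type-c best response for Firm 2: q₂(c) = (80 − c) − q₁/2.
Firm 1 maximizes expected profit; its first-order condition is 80 − q₁ − (1/2)E[q₂] − 11 = 0.
Substituting E[q₂] and solving: E[c₂] = 17, so q₁ = (80 − 2·11 + 17)/(3/2) = 50.
q₂(high-cost) = (80 − 27 − (1/2)·50) = 28.

28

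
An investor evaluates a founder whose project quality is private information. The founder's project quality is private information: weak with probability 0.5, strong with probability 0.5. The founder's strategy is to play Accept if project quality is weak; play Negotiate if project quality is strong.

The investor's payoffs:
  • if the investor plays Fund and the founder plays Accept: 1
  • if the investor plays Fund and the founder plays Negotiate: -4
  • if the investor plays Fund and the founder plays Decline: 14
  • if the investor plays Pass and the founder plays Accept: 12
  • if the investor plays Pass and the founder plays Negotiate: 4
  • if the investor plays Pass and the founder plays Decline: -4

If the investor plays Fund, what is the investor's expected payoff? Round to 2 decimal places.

-1.50

Take the expectation over the founder's project quality, weighting each type's action by its prior probability.
E[Fund] = 0.5·1 + 0.5·(-4) = 0.5 + (-2) = -1.5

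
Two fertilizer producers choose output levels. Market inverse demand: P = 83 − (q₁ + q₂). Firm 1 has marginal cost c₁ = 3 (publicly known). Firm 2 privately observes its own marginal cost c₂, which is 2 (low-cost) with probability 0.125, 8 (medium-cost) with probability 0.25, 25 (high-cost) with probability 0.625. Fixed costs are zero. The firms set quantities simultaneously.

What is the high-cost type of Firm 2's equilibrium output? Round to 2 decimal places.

13.19

Firm 2 with cost c maximizes (83 − (q₁+q₂) − c)·q₂, giving q₂(c) = (83 − c − q₁)/2.
E[c₂] = 0.125·2 + 0.25·8 + 0.625·25 = 17.875
Firm 1's FOC against E[q₂] yields q₁ = (83 − 2·3 + E[c₂])/3 = (83 − 6 + 17.875)/3 = 31.625.
q₂(high-cost) = (83 − 25 − 31.625)/2 = 13.1875.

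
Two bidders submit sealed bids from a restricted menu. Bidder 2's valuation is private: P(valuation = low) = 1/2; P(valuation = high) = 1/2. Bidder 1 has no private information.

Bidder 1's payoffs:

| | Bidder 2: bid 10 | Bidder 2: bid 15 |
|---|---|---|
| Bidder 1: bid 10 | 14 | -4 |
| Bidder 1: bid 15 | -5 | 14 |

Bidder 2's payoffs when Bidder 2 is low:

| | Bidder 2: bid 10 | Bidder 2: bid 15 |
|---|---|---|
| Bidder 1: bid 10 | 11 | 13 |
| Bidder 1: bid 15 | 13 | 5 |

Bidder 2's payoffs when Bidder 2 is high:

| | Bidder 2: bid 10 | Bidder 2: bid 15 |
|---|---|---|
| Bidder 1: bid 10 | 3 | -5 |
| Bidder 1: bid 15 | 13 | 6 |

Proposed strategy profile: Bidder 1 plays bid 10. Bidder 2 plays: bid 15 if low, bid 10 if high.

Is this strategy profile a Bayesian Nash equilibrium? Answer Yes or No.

Bidder 1 plays bid 10: E[bid 10] = 1/2·(-4) + 1/2·(14) = 5; E[bid 15] = 9/2. Best-responding. ✓
Bidder 2 (valuation low), facing bid 10: bid 10 gives 11, bid 15 gives 13. Proposed bid 15 is best. ✓
Bidder 2 (valuation high), facing bid 10: bid 10 gives 3, bid 15 gives -5. Proposed bid 10 is best. ✓

Yes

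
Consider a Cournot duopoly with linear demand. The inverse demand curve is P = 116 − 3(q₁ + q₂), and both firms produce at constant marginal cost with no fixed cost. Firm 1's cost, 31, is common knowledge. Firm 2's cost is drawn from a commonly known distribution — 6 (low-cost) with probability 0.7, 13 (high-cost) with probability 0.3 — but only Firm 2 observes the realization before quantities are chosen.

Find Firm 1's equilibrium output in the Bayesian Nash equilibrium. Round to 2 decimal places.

Type-c best response for Firm 2: q₂(c) = (116 − c)/6 − q₁/2.
Firm 1 maximizes expected profit; its first-order condition is 116 − 6q₁ − 3E[q₂] − 31 = 0.
Substituting E[q₂] and solving: E[c₂] = 8.1, so q₁ = (116 − 2·31 + 8.1)/9 = 6.9.

6.90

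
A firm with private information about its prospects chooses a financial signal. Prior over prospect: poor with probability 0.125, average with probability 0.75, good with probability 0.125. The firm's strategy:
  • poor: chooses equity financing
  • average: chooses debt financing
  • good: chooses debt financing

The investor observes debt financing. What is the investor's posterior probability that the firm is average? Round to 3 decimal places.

0.857

P(debt financing) = 0.125·0 + 0.75·1 + 0.125·1 = 0.875
P(average | debt financing) = (0.75·1) / 0.875 = 0.75 / 0.875 = 0.857143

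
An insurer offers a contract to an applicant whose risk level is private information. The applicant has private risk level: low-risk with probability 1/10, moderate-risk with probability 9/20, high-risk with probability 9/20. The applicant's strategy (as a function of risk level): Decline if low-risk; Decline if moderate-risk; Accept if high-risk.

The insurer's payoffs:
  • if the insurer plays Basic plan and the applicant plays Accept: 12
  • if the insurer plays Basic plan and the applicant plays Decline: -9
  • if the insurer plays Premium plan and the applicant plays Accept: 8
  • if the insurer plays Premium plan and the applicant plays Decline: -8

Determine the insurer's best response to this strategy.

E[Basic plan] = 1/10·(-9) + 9/20·(-9) + 9/20·(12) = 9/20
E[Premium plan] = 1/10·(-8) + 9/20·(-8) + 9/20·(8) = -4/5
Best response: Basic plan (9/20 is the largest).

Basic plan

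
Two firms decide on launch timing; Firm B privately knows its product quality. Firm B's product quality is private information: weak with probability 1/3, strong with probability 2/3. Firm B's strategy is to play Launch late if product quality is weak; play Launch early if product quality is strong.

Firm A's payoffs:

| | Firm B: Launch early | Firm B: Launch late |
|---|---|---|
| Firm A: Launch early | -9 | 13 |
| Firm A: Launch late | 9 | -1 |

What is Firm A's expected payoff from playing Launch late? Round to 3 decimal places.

5.667

Take the expectation over Firm B's product quality, weighting each type's action by its prior probability.
E[Launch late] = 1/3·(-1) + 2/3·9 = (-1/3) + 6 = 17/3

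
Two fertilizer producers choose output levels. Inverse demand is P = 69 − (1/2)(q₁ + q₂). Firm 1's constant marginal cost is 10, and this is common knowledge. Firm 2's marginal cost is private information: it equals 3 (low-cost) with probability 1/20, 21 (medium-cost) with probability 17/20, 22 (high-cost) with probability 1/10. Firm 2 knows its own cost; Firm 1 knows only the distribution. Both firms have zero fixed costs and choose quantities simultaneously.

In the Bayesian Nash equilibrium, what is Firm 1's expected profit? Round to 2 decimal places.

1064.14

Type-c best response for Firm 2: q₂(c) = (69 − c) − q₁/2.
Firm 1 maximizes expected profit; its first-order condition is 69 − q₁ − (1/2)E[q₂] − 10 = 0.
Substituting E[q₂] and solving: E[c₂] = 20.2, so q₁ = (69 − 2·10 + 20.2)/(3/2) = 46.1333.
E[P] = 69 − (1/2)·(q₁ + E[q₂]) = 33.0667; Firm 1's expected profit = (E[P] − 10)·q₁ = (33.0667 − 10)·46.1333 = 1064.14.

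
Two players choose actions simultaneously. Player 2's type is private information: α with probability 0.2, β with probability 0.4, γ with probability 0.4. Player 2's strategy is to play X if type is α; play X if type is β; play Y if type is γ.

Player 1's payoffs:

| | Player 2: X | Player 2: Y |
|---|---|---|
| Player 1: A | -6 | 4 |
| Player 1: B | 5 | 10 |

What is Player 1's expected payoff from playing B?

E[B] = 0.2·5 + 0.4·5 + 0.4·10 = 1 + 2 + 4 = 7

7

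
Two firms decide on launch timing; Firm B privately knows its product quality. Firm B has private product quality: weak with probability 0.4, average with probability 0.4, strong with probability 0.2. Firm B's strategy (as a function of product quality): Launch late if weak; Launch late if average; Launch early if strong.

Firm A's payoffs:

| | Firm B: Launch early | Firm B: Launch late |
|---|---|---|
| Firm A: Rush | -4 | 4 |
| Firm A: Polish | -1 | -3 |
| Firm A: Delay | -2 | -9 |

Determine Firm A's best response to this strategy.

E[Rush] = 0.4·(4) + 0.4·(4) + 0.2·(-4) = 2.4
E[Polish] = 0.4·(-3) + 0.4·(-3) + 0.2·(-1) = -2.6
E[Delay] = 0.4·(-9) + 0.4·(-9) + 0.2·(-2) = -7.6
Best response: Rush (2.4 is the largest).

Rush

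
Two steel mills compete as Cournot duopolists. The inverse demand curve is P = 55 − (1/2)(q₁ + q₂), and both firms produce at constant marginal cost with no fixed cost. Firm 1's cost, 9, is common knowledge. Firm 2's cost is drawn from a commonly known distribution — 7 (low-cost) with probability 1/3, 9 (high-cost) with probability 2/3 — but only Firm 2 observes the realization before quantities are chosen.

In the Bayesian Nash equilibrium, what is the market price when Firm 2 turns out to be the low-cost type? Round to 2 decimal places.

23.44

Firm 2 with cost c maximizes (55 − (1/2)(q₁+q₂) − c)·q₂, giving q₂(c) = (55 − c − (1/2)q₁).
E[c₂] = 1/3·7 + 2/3·9 = 8.33333
Firm 1's FOC against E[q₂] yields q₁ = (55 − 2·9 + E[c₂])/(3/2) = (55 − 18 + 8.33333)/(3/2) = 30.2222.
q₂(low-cost) = 32.8889, so P = 55 − (1/2)·(30.2222 + 32.8889) = 23.4444.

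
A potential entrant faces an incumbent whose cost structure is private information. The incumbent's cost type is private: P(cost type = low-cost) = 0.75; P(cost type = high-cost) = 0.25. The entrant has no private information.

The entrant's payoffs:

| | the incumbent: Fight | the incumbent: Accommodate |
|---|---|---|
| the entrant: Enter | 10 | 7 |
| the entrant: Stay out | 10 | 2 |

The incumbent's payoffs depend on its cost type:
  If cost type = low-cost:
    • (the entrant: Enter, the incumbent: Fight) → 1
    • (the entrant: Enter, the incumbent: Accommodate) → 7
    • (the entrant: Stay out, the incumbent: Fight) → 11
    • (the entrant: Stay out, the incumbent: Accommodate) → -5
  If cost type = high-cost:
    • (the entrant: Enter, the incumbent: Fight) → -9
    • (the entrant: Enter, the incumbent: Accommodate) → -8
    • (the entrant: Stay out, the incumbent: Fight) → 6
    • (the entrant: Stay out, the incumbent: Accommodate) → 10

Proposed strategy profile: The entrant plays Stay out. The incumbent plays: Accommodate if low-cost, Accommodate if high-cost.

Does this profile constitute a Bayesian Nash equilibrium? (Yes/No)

No

The entrant plays Stay out: E[Stay out] = 0.75·(2) + 0.25·(2) = 2; E[Enter] = 7. Not best-responding. ✗
The incumbent (cost type low-cost), facing Stay out: Fight gives 11, Accommodate gives -5. Proposed Accommodate is not best — profitable deviation exists. ✗
The incumbent (cost type high-cost), facing Stay out: Fight gives 6, Accommodate gives 10. Proposed Accommodate is best. ✓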